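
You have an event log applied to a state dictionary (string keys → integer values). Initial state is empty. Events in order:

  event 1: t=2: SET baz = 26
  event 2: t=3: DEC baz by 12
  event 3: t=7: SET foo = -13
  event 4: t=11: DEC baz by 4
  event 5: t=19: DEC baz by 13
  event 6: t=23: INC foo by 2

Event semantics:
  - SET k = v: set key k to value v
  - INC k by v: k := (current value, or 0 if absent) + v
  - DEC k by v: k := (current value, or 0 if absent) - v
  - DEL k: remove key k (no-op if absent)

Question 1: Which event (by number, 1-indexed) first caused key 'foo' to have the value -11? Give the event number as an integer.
Looking for first event where foo becomes -11:
  event 3: foo = -13
  event 4: foo = -13
  event 5: foo = -13
  event 6: foo -13 -> -11  <-- first match

Answer: 6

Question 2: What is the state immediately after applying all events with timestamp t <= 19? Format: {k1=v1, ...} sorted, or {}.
Apply events with t <= 19 (5 events):
  after event 1 (t=2: SET baz = 26): {baz=26}
  after event 2 (t=3: DEC baz by 12): {baz=14}
  after event 3 (t=7: SET foo = -13): {baz=14, foo=-13}
  after event 4 (t=11: DEC baz by 4): {baz=10, foo=-13}
  after event 5 (t=19: DEC baz by 13): {baz=-3, foo=-13}

Answer: {baz=-3, foo=-13}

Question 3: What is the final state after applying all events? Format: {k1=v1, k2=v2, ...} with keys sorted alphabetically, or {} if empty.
Answer: {baz=-3, foo=-11}

Derivation:
  after event 1 (t=2: SET baz = 26): {baz=26}
  after event 2 (t=3: DEC baz by 12): {baz=14}
  after event 3 (t=7: SET foo = -13): {baz=14, foo=-13}
  after event 4 (t=11: DEC baz by 4): {baz=10, foo=-13}
  after event 5 (t=19: DEC baz by 13): {baz=-3, foo=-13}
  after event 6 (t=23: INC foo by 2): {baz=-3, foo=-11}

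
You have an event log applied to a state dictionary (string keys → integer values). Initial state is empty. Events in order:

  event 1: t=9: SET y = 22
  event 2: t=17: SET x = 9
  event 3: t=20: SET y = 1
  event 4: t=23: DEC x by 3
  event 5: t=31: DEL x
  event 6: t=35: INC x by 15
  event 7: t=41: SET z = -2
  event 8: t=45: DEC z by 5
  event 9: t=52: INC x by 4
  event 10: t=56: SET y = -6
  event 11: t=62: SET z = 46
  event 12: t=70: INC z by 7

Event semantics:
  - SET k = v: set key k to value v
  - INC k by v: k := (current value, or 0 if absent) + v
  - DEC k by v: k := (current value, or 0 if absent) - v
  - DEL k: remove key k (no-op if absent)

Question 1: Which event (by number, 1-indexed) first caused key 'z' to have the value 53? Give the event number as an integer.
Looking for first event where z becomes 53:
  event 7: z = -2
  event 8: z = -7
  event 9: z = -7
  event 10: z = -7
  event 11: z = 46
  event 12: z 46 -> 53  <-- first match

Answer: 12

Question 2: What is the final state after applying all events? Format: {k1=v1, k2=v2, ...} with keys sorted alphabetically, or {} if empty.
  after event 1 (t=9: SET y = 22): {y=22}
  after event 2 (t=17: SET x = 9): {x=9, y=22}
  after event 3 (t=20: SET y = 1): {x=9, y=1}
  after event 4 (t=23: DEC x by 3): {x=6, y=1}
  after event 5 (t=31: DEL x): {y=1}
  after event 6 (t=35: INC x by 15): {x=15, y=1}
  after event 7 (t=41: SET z = -2): {x=15, y=1, z=-2}
  after event 8 (t=45: DEC z by 5): {x=15, y=1, z=-7}
  after event 9 (t=52: INC x by 4): {x=19, y=1, z=-7}
  after event 10 (t=56: SET y = -6): {x=19, y=-6, z=-7}
  after event 11 (t=62: SET z = 46): {x=19, y=-6, z=46}
  after event 12 (t=70: INC z by 7): {x=19, y=-6, z=53}

Answer: {x=19, y=-6, z=53}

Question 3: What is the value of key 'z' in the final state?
Answer: 53

Derivation:
Track key 'z' through all 12 events:
  event 1 (t=9: SET y = 22): z unchanged
  event 2 (t=17: SET x = 9): z unchanged
  event 3 (t=20: SET y = 1): z unchanged
  event 4 (t=23: DEC x by 3): z unchanged
  event 5 (t=31: DEL x): z unchanged
  event 6 (t=35: INC x by 15): z unchanged
  event 7 (t=41: SET z = -2): z (absent) -> -2
  event 8 (t=45: DEC z by 5): z -2 -> -7
  event 9 (t=52: INC x by 4): z unchanged
  event 10 (t=56: SET y = -6): z unchanged
  event 11 (t=62: SET z = 46): z -7 -> 46
  event 12 (t=70: INC z by 7): z 46 -> 53
Final: z = 53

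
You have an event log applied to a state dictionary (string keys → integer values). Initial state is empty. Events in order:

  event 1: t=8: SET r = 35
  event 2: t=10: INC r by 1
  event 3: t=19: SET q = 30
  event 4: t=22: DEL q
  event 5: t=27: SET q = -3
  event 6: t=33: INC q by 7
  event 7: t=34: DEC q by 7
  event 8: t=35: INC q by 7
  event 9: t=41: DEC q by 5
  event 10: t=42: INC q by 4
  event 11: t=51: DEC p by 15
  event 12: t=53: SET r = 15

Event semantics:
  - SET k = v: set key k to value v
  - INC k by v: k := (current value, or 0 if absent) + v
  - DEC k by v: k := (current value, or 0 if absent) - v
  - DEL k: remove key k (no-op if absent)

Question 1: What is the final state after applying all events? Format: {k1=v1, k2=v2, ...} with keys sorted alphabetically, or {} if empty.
  after event 1 (t=8: SET r = 35): {r=35}
  after event 2 (t=10: INC r by 1): {r=36}
  after event 3 (t=19: SET q = 30): {q=30, r=36}
  after event 4 (t=22: DEL q): {r=36}
  after event 5 (t=27: SET q = -3): {q=-3, r=36}
  after event 6 (t=33: INC q by 7): {q=4, r=36}
  after event 7 (t=34: DEC q by 7): {q=-3, r=36}
  after event 8 (t=35: INC q by 7): {q=4, r=36}
  after event 9 (t=41: DEC q by 5): {q=-1, r=36}
  after event 10 (t=42: INC q by 4): {q=3, r=36}
  after event 11 (t=51: DEC p by 15): {p=-15, q=3, r=36}
  after event 12 (t=53: SET r = 15): {p=-15, q=3, r=15}

Answer: {p=-15, q=3, r=15}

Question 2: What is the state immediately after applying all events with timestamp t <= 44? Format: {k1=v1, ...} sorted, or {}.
Apply events with t <= 44 (10 events):
  after event 1 (t=8: SET r = 35): {r=35}
  after event 2 (t=10: INC r by 1): {r=36}
  after event 3 (t=19: SET q = 30): {q=30, r=36}
  after event 4 (t=22: DEL q): {r=36}
  after event 5 (t=27: SET q = -3): {q=-3, r=36}
  after event 6 (t=33: INC q by 7): {q=4, r=36}
  after event 7 (t=34: DEC q by 7): {q=-3, r=36}
  after event 8 (t=35: INC q by 7): {q=4, r=36}
  after event 9 (t=41: DEC q by 5): {q=-1, r=36}
  after event 10 (t=42: INC q by 4): {q=3, r=36}

Answer: {q=3, r=36}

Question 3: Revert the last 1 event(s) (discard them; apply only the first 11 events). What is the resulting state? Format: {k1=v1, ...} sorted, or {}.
Answer: {p=-15, q=3, r=36}

Derivation:
Keep first 11 events (discard last 1):
  after event 1 (t=8: SET r = 35): {r=35}
  after event 2 (t=10: INC r by 1): {r=36}
  after event 3 (t=19: SET q = 30): {q=30, r=36}
  after event 4 (t=22: DEL q): {r=36}
  after event 5 (t=27: SET q = -3): {q=-3, r=36}
  after event 6 (t=33: INC q by 7): {q=4, r=36}
  after event 7 (t=34: DEC q by 7): {q=-3, r=36}
  after event 8 (t=35: INC q by 7): {q=4, r=36}
  after event 9 (t=41: DEC q by 5): {q=-1, r=36}
  after event 10 (t=42: INC q by 4): {q=3, r=36}
  after event 11 (t=51: DEC p by 15): {p=-15, q=3, r=36}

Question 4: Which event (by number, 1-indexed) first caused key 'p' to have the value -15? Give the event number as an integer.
Looking for first event where p becomes -15:
  event 11: p (absent) -> -15  <-- first match

Answer: 11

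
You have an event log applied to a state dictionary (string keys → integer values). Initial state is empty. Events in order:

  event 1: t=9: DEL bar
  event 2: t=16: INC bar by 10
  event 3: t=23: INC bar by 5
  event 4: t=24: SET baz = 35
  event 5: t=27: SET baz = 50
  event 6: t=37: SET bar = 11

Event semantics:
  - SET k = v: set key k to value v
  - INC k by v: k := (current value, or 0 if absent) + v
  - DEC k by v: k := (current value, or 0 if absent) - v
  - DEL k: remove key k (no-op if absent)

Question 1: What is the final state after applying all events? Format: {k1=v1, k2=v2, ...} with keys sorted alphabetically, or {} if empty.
  after event 1 (t=9: DEL bar): {}
  after event 2 (t=16: INC bar by 10): {bar=10}
  after event 3 (t=23: INC bar by 5): {bar=15}
  after event 4 (t=24: SET baz = 35): {bar=15, baz=35}
  after event 5 (t=27: SET baz = 50): {bar=15, baz=50}
  after event 6 (t=37: SET bar = 11): {bar=11, baz=50}

Answer: {bar=11, baz=50}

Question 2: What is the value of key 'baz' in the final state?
Answer: 50

Derivation:
Track key 'baz' through all 6 events:
  event 1 (t=9: DEL bar): baz unchanged
  event 2 (t=16: INC bar by 10): baz unchanged
  event 3 (t=23: INC bar by 5): baz unchanged
  event 4 (t=24: SET baz = 35): baz (absent) -> 35
  event 5 (t=27: SET baz = 50): baz 35 -> 50
  event 6 (t=37: SET bar = 11): baz unchanged
Final: baz = 50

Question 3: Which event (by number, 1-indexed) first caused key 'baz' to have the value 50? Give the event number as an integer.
Looking for first event where baz becomes 50:
  event 4: baz = 35
  event 5: baz 35 -> 50  <-- first match

Answer: 5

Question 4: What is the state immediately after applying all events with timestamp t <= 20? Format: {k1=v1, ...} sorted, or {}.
Apply events with t <= 20 (2 events):
  after event 1 (t=9: DEL bar): {}
  after event 2 (t=16: INC bar by 10): {bar=10}

Answer: {bar=10}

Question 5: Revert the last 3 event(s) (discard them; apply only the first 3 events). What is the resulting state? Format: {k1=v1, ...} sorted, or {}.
Keep first 3 events (discard last 3):
  after event 1 (t=9: DEL bar): {}
  after event 2 (t=16: INC bar by 10): {bar=10}
  after event 3 (t=23: INC bar by 5): {bar=15}

Answer: {bar=15}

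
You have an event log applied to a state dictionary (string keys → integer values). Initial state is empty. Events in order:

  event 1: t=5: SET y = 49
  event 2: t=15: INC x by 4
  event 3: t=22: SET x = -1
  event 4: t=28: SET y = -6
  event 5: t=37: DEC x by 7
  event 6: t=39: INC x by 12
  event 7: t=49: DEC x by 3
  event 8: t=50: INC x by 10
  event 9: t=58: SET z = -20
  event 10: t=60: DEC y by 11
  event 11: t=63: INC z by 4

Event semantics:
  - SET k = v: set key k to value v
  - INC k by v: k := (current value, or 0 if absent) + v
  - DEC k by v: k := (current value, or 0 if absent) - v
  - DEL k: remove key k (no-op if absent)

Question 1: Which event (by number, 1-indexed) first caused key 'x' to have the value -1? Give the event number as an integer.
Looking for first event where x becomes -1:
  event 2: x = 4
  event 3: x 4 -> -1  <-- first match

Answer: 3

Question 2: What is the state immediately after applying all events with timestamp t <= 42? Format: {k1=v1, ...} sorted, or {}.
Answer: {x=4, y=-6}

Derivation:
Apply events with t <= 42 (6 events):
  after event 1 (t=5: SET y = 49): {y=49}
  after event 2 (t=15: INC x by 4): {x=4, y=49}
  after event 3 (t=22: SET x = -1): {x=-1, y=49}
  after event 4 (t=28: SET y = -6): {x=-1, y=-6}
  after event 5 (t=37: DEC x by 7): {x=-8, y=-6}
  after event 6 (t=39: INC x by 12): {x=4, y=-6}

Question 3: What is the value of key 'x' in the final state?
Track key 'x' through all 11 events:
  event 1 (t=5: SET y = 49): x unchanged
  event 2 (t=15: INC x by 4): x (absent) -> 4
  event 3 (t=22: SET x = -1): x 4 -> -1
  event 4 (t=28: SET y = -6): x unchanged
  event 5 (t=37: DEC x by 7): x -1 -> -8
  event 6 (t=39: INC x by 12): x -8 -> 4
  event 7 (t=49: DEC x by 3): x 4 -> 1
  event 8 (t=50: INC x by 10): x 1 -> 11
  event 9 (t=58: SET z = -20): x unchanged
  event 10 (t=60: DEC y by 11): x unchanged
  event 11 (t=63: INC z by 4): x unchanged
Final: x = 11

Answer: 11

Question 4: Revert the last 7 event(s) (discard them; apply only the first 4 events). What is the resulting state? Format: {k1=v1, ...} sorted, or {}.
Answer: {x=-1, y=-6}

Derivation:
Keep first 4 events (discard last 7):
  after event 1 (t=5: SET y = 49): {y=49}
  after event 2 (t=15: INC x by 4): {x=4, y=49}
  after event 3 (t=22: SET x = -1): {x=-1, y=49}
  after event 4 (t=28: SET y = -6): {x=-1, y=-6}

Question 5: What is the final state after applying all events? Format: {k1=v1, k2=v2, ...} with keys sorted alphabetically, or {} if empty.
Answer: {x=11, y=-17, z=-16}

Derivation:
  after event 1 (t=5: SET y = 49): {y=49}
  after event 2 (t=15: INC x by 4): {x=4, y=49}
  after event 3 (t=22: SET x = -1): {x=-1, y=49}
  after event 4 (t=28: SET y = -6): {x=-1, y=-6}
  after event 5 (t=37: DEC x by 7): {x=-8, y=-6}
  after event 6 (t=39: INC x by 12): {x=4, y=-6}
  after event 7 (t=49: DEC x by 3): {x=1, y=-6}
  after event 8 (t=50: INC x by 10): {x=11, y=-6}
  after event 9 (t=58: SET z = -20): {x=11, y=-6, z=-20}
  after event 10 (t=60: DEC y by 11): {x=11, y=-17, z=-20}
  after event 11 (t=63: INC z by 4): {x=11, y=-17, z=-16}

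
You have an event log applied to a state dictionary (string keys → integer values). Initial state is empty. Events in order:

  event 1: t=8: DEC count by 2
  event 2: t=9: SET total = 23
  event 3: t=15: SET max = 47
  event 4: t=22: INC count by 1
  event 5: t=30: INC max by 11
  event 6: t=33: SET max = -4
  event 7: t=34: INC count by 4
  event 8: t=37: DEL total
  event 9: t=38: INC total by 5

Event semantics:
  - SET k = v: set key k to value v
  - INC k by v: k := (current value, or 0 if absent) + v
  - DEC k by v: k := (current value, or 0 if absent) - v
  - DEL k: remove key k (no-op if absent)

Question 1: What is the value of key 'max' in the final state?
Answer: -4

Derivation:
Track key 'max' through all 9 events:
  event 1 (t=8: DEC count by 2): max unchanged
  event 2 (t=9: SET total = 23): max unchanged
  event 3 (t=15: SET max = 47): max (absent) -> 47
  event 4 (t=22: INC count by 1): max unchanged
  event 5 (t=30: INC max by 11): max 47 -> 58
  event 6 (t=33: SET max = -4): max 58 -> -4
  event 7 (t=34: INC count by 4): max unchanged
  event 8 (t=37: DEL total): max unchanged
  event 9 (t=38: INC total by 5): max unchanged
Final: max = -4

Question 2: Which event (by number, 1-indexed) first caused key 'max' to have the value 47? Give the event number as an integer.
Looking for first event where max becomes 47:
  event 3: max (absent) -> 47  <-- first match

Answer: 3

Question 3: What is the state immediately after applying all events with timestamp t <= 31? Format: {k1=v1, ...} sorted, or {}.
Answer: {count=-1, max=58, total=23}

Derivation:
Apply events with t <= 31 (5 events):
  after event 1 (t=8: DEC count by 2): {count=-2}
  after event 2 (t=9: SET total = 23): {count=-2, total=23}
  after event 3 (t=15: SET max = 47): {count=-2, max=47, total=23}
  after event 4 (t=22: INC count by 1): {count=-1, max=47, total=23}
  after event 5 (t=30: INC max by 11): {count=-1, max=58, total=23}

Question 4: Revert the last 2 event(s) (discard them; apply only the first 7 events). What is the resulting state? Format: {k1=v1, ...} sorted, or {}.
Answer: {count=3, max=-4, total=23}

Derivation:
Keep first 7 events (discard last 2):
  after event 1 (t=8: DEC count by 2): {count=-2}
  after event 2 (t=9: SET total = 23): {count=-2, total=23}
  after event 3 (t=15: SET max = 47): {count=-2, max=47, total=23}
  after event 4 (t=22: INC count by 1): {count=-1, max=47, total=23}
  after event 5 (t=30: INC max by 11): {count=-1, max=58, total=23}
  after event 6 (t=33: SET max = -4): {count=-1, max=-4, total=23}
  after event 7 (t=34: INC count by 4): {count=3, max=-4, total=23}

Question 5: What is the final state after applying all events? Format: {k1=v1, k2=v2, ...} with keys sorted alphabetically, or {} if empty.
  after event 1 (t=8: DEC count by 2): {count=-2}
  after event 2 (t=9: SET total = 23): {count=-2, total=23}
  after event 3 (t=15: SET max = 47): {count=-2, max=47, total=23}
  after event 4 (t=22: INC count by 1): {count=-1, max=47, total=23}
  after event 5 (t=30: INC max by 11): {count=-1, max=58, total=23}
  after event 6 (t=33: SET max = -4): {count=-1, max=-4, total=23}
  after event 7 (t=34: INC count by 4): {count=3, max=-4, total=23}
  after event 8 (t=37: DEL total): {count=3, max=-4}
  after event 9 (t=38: INC total by 5): {count=3, max=-4, total=5}

Answer: {count=3, max=-4, total=5}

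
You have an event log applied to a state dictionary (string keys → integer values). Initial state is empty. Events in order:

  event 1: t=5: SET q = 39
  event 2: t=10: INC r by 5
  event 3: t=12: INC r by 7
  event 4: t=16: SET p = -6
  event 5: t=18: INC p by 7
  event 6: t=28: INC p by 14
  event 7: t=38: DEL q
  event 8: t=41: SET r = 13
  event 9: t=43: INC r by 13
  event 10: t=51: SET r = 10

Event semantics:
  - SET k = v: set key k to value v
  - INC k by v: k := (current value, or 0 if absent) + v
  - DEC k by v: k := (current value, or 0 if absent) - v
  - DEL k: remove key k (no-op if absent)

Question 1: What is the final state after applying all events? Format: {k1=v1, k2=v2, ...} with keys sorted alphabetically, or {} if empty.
  after event 1 (t=5: SET q = 39): {q=39}
  after event 2 (t=10: INC r by 5): {q=39, r=5}
  after event 3 (t=12: INC r by 7): {q=39, r=12}
  after event 4 (t=16: SET p = -6): {p=-6, q=39, r=12}
  after event 5 (t=18: INC p by 7): {p=1, q=39, r=12}
  after event 6 (t=28: INC p by 14): {p=15, q=39, r=12}
  after event 7 (t=38: DEL q): {p=15, r=12}
  after event 8 (t=41: SET r = 13): {p=15, r=13}
  after event 9 (t=43: INC r by 13): {p=15, r=26}
  after event 10 (t=51: SET r = 10): {p=15, r=10}

Answer: {p=15, r=10}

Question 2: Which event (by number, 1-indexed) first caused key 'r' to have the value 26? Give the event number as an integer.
Answer: 9

Derivation:
Looking for first event where r becomes 26:
  event 2: r = 5
  event 3: r = 12
  event 4: r = 12
  event 5: r = 12
  event 6: r = 12
  event 7: r = 12
  event 8: r = 13
  event 9: r 13 -> 26  <-- first match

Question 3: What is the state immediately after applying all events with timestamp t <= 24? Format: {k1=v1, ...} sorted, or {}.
Answer: {p=1, q=39, r=12}

Derivation:
Apply events with t <= 24 (5 events):
  after event 1 (t=5: SET q = 39): {q=39}
  after event 2 (t=10: INC r by 5): {q=39, r=5}
  after event 3 (t=12: INC r by 7): {q=39, r=12}
  after event 4 (t=16: SET p = -6): {p=-6, q=39, r=12}
  after event 5 (t=18: INC p by 7): {p=1, q=39, r=12}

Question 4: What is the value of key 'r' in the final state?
Track key 'r' through all 10 events:
  event 1 (t=5: SET q = 39): r unchanged
  event 2 (t=10: INC r by 5): r (absent) -> 5
  event 3 (t=12: INC r by 7): r 5 -> 12
  event 4 (t=16: SET p = -6): r unchanged
  event 5 (t=18: INC p by 7): r unchanged
  event 6 (t=28: INC p by 14): r unchanged
  event 7 (t=38: DEL q): r unchanged
  event 8 (t=41: SET r = 13): r 12 -> 13
  event 9 (t=43: INC r by 13): r 13 -> 26
  event 10 (t=51: SET r = 10): r 26 -> 10
Final: r = 10

Answer: 10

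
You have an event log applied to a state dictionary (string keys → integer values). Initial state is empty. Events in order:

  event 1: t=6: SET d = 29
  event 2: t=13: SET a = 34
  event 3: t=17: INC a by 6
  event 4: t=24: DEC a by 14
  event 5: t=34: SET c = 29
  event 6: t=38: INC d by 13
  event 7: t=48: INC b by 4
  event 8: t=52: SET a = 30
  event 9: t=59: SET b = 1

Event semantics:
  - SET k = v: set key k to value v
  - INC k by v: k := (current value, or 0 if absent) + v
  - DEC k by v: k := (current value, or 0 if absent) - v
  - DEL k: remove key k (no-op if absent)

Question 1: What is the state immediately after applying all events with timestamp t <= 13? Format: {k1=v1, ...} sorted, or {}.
Apply events with t <= 13 (2 events):
  after event 1 (t=6: SET d = 29): {d=29}
  after event 2 (t=13: SET a = 34): {a=34, d=29}

Answer: {a=34, d=29}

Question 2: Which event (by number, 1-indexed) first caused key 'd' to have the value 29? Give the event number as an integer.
Looking for first event where d becomes 29:
  event 1: d (absent) -> 29  <-- first match

Answer: 1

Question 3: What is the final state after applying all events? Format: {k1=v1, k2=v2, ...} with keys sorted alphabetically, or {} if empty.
  after event 1 (t=6: SET d = 29): {d=29}
  after event 2 (t=13: SET a = 34): {a=34, d=29}
  after event 3 (t=17: INC a by 6): {a=40, d=29}
  after event 4 (t=24: DEC a by 14): {a=26, d=29}
  after event 5 (t=34: SET c = 29): {a=26, c=29, d=29}
  after event 6 (t=38: INC d by 13): {a=26, c=29, d=42}
  after event 7 (t=48: INC b by 4): {a=26, b=4, c=29, d=42}
  after event 8 (t=52: SET a = 30): {a=30, b=4, c=29, d=42}
  after event 9 (t=59: SET b = 1): {a=30, b=1, c=29, d=42}

Answer: {a=30, b=1, c=29, d=42}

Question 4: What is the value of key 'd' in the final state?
Answer: 42

Derivation:
Track key 'd' through all 9 events:
  event 1 (t=6: SET d = 29): d (absent) -> 29
  event 2 (t=13: SET a = 34): d unchanged
  event 3 (t=17: INC a by 6): d unchanged
  event 4 (t=24: DEC a by 14): d unchanged
  event 5 (t=34: SET c = 29): d unchanged
  event 6 (t=38: INC d by 13): d 29 -> 42
  event 7 (t=48: INC b by 4): d unchanged
  event 8 (t=52: SET a = 30): d unchanged
  event 9 (t=59: SET b = 1): d unchanged
Final: d = 42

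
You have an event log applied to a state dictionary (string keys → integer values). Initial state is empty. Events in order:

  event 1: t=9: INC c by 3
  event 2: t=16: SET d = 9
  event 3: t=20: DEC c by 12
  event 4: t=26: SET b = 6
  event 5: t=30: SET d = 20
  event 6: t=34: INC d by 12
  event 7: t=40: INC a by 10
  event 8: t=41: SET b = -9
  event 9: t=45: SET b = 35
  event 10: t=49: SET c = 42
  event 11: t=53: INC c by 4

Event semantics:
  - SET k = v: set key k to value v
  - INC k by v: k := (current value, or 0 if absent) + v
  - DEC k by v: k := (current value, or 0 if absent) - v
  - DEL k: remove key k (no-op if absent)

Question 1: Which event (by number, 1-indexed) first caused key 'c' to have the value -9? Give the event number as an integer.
Answer: 3

Derivation:
Looking for first event where c becomes -9:
  event 1: c = 3
  event 2: c = 3
  event 3: c 3 -> -9  <-- first match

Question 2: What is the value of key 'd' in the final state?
Answer: 32

Derivation:
Track key 'd' through all 11 events:
  event 1 (t=9: INC c by 3): d unchanged
  event 2 (t=16: SET d = 9): d (absent) -> 9
  event 3 (t=20: DEC c by 12): d unchanged
  event 4 (t=26: SET b = 6): d unchanged
  event 5 (t=30: SET d = 20): d 9 -> 20
  event 6 (t=34: INC d by 12): d 20 -> 32
  event 7 (t=40: INC a by 10): d unchanged
  event 8 (t=41: SET b = -9): d unchanged
  event 9 (t=45: SET b = 35): d unchanged
  event 10 (t=49: SET c = 42): d unchanged
  event 11 (t=53: INC c by 4): d unchanged
Final: d = 32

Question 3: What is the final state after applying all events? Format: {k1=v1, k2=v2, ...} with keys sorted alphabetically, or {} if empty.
  after event 1 (t=9: INC c by 3): {c=3}
  after event 2 (t=16: SET d = 9): {c=3, d=9}
  after event 3 (t=20: DEC c by 12): {c=-9, d=9}
  after event 4 (t=26: SET b = 6): {b=6, c=-9, d=9}
  after event 5 (t=30: SET d = 20): {b=6, c=-9, d=20}
  after event 6 (t=34: INC d by 12): {b=6, c=-9, d=32}
  after event 7 (t=40: INC a by 10): {a=10, b=6, c=-9, d=32}
  after event 8 (t=41: SET b = -9): {a=10, b=-9, c=-9, d=32}
  after event 9 (t=45: SET b = 35): {a=10, b=35, c=-9, d=32}
  after event 10 (t=49: SET c = 42): {a=10, b=35, c=42, d=32}
  after event 11 (t=53: INC c by 4): {a=10, b=35, c=46, d=32}

Answer: {a=10, b=35, c=46, d=32}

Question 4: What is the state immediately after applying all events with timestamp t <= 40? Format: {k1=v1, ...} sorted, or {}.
Answer: {a=10, b=6, c=-9, d=32}

Derivation:
Apply events with t <= 40 (7 events):
  after event 1 (t=9: INC c by 3): {c=3}
  after event 2 (t=16: SET d = 9): {c=3, d=9}
  after event 3 (t=20: DEC c by 12): {c=-9, d=9}
  after event 4 (t=26: SET b = 6): {b=6, c=-9, d=9}
  after event 5 (t=30: SET d = 20): {b=6, c=-9, d=20}
  after event 6 (t=34: INC d by 12): {b=6, c=-9, d=32}
  after event 7 (t=40: INC a by 10): {a=10, b=6, c=-9, d=32}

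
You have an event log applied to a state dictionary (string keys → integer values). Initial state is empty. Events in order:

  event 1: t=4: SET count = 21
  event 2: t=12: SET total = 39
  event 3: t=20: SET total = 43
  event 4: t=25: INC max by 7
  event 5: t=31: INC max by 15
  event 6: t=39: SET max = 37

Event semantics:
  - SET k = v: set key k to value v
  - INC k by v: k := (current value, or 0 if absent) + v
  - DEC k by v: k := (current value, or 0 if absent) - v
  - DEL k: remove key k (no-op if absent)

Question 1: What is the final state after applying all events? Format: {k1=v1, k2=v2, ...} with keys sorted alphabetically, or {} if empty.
  after event 1 (t=4: SET count = 21): {count=21}
  after event 2 (t=12: SET total = 39): {count=21, total=39}
  after event 3 (t=20: SET total = 43): {count=21, total=43}
  after event 4 (t=25: INC max by 7): {count=21, max=7, total=43}
  after event 5 (t=31: INC max by 15): {count=21, max=22, total=43}
  after event 6 (t=39: SET max = 37): {count=21, max=37, total=43}

Answer: {count=21, max=37, total=43}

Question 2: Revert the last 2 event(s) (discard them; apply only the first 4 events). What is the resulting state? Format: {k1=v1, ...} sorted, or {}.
Answer: {count=21, max=7, total=43}

Derivation:
Keep first 4 events (discard last 2):
  after event 1 (t=4: SET count = 21): {count=21}
  after event 2 (t=12: SET total = 39): {count=21, total=39}
  after event 3 (t=20: SET total = 43): {count=21, total=43}
  after event 4 (t=25: INC max by 7): {count=21, max=7, total=43}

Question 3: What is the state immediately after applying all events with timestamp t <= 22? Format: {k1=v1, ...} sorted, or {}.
Apply events with t <= 22 (3 events):
  after event 1 (t=4: SET count = 21): {count=21}
  after event 2 (t=12: SET total = 39): {count=21, total=39}
  after event 3 (t=20: SET total = 43): {count=21, total=43}

Answer: {count=21, total=43}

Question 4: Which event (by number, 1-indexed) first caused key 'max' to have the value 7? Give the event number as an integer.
Answer: 4

Derivation:
Looking for first event where max becomes 7:
  event 4: max (absent) -> 7  <-- first match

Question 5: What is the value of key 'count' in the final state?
Answer: 21

Derivation:
Track key 'count' through all 6 events:
  event 1 (t=4: SET count = 21): count (absent) -> 21
  event 2 (t=12: SET total = 39): count unchanged
  event 3 (t=20: SET total = 43): count unchanged
  event 4 (t=25: INC max by 7): count unchanged
  event 5 (t=31: INC max by 15): count unchanged
  event 6 (t=39: SET max = 37): count unchanged
Final: count = 21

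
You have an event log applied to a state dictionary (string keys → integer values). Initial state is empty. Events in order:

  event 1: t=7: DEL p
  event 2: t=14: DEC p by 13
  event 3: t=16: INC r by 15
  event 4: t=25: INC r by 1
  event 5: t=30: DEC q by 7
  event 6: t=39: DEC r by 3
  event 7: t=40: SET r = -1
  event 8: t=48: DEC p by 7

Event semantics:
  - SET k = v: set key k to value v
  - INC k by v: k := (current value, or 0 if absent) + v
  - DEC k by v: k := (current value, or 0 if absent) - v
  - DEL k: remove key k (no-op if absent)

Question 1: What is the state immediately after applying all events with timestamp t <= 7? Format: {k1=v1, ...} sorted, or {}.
Answer: {}

Derivation:
Apply events with t <= 7 (1 events):
  after event 1 (t=7: DEL p): {}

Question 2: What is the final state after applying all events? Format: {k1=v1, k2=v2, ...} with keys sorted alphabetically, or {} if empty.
Answer: {p=-20, q=-7, r=-1}

Derivation:
  after event 1 (t=7: DEL p): {}
  after event 2 (t=14: DEC p by 13): {p=-13}
  after event 3 (t=16: INC r by 15): {p=-13, r=15}
  after event 4 (t=25: INC r by 1): {p=-13, r=16}
  after event 5 (t=30: DEC q by 7): {p=-13, q=-7, r=16}
  after event 6 (t=39: DEC r by 3): {p=-13, q=-7, r=13}
  after event 7 (t=40: SET r = -1): {p=-13, q=-7, r=-1}
  after event 8 (t=48: DEC p by 7): {p=-20, q=-7, r=-1}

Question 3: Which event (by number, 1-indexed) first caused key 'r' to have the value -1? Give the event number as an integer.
Answer: 7

Derivation:
Looking for first event where r becomes -1:
  event 3: r = 15
  event 4: r = 16
  event 5: r = 16
  event 6: r = 13
  event 7: r 13 -> -1  <-- first match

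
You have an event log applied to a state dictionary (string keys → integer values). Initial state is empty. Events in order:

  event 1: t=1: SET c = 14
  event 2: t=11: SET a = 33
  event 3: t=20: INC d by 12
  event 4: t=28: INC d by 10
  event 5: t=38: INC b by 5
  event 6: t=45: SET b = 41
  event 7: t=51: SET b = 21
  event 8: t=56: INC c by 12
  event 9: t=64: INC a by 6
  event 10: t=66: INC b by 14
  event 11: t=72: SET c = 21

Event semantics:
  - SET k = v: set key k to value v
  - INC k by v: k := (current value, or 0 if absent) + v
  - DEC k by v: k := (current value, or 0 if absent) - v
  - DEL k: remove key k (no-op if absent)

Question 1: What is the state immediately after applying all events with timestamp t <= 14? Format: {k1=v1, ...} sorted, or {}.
Apply events with t <= 14 (2 events):
  after event 1 (t=1: SET c = 14): {c=14}
  after event 2 (t=11: SET a = 33): {a=33, c=14}

Answer: {a=33, c=14}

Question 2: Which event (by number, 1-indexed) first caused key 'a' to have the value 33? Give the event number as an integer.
Looking for first event where a becomes 33:
  event 2: a (absent) -> 33  <-- first match

Answer: 2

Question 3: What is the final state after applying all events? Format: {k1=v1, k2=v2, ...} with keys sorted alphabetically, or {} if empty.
Answer: {a=39, b=35, c=21, d=22}

Derivation:
  after event 1 (t=1: SET c = 14): {c=14}
  after event 2 (t=11: SET a = 33): {a=33, c=14}
  after event 3 (t=20: INC d by 12): {a=33, c=14, d=12}
  after event 4 (t=28: INC d by 10): {a=33, c=14, d=22}
  after event 5 (t=38: INC b by 5): {a=33, b=5, c=14, d=22}
  after event 6 (t=45: SET b = 41): {a=33, b=41, c=14, d=22}
  after event 7 (t=51: SET b = 21): {a=33, b=21, c=14, d=22}
  after event 8 (t=56: INC c by 12): {a=33, b=21, c=26, d=22}
  after event 9 (t=64: INC a by 6): {a=39, b=21, c=26, d=22}
  after event 10 (t=66: INC b by 14): {a=39, b=35, c=26, d=22}
  after event 11 (t=72: SET c = 21): {a=39, b=35, c=21, d=22}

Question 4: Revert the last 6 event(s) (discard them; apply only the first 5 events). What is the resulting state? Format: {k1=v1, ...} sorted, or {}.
Keep first 5 events (discard last 6):
  after event 1 (t=1: SET c = 14): {c=14}
  after event 2 (t=11: SET a = 33): {a=33, c=14}
  after event 3 (t=20: INC d by 12): {a=33, c=14, d=12}
  after event 4 (t=28: INC d by 10): {a=33, c=14, d=22}
  after event 5 (t=38: INC b by 5): {a=33, b=5, c=14, d=22}

Answer: {a=33, b=5, c=14, d=22}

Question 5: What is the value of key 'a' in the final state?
Track key 'a' through all 11 events:
  event 1 (t=1: SET c = 14): a unchanged
  event 2 (t=11: SET a = 33): a (absent) -> 33
  event 3 (t=20: INC d by 12): a unchanged
  event 4 (t=28: INC d by 10): a unchanged
  event 5 (t=38: INC b by 5): a unchanged
  event 6 (t=45: SET b = 41): a unchanged
  event 7 (t=51: SET b = 21): a unchanged
  event 8 (t=56: INC c by 12): a unchanged
  event 9 (t=64: INC a by 6): a 33 -> 39
  event 10 (t=66: INC b by 14): a unchanged
  event 11 (t=72: SET c = 21): a unchanged
Final: a = 39

Answer: 39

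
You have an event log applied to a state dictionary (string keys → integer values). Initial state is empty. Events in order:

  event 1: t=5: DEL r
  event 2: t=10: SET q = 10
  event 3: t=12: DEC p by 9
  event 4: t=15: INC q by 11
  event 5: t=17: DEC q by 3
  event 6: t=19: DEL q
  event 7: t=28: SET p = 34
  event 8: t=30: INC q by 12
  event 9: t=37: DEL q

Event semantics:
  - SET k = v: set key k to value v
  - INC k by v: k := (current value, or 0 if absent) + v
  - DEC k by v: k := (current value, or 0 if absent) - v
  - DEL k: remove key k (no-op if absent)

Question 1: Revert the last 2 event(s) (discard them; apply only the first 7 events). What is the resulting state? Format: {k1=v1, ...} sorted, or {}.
Keep first 7 events (discard last 2):
  after event 1 (t=5: DEL r): {}
  after event 2 (t=10: SET q = 10): {q=10}
  after event 3 (t=12: DEC p by 9): {p=-9, q=10}
  after event 4 (t=15: INC q by 11): {p=-9, q=21}
  after event 5 (t=17: DEC q by 3): {p=-9, q=18}
  after event 6 (t=19: DEL q): {p=-9}
  after event 7 (t=28: SET p = 34): {p=34}

Answer: {p=34}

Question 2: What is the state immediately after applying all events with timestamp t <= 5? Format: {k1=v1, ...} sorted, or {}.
Answer: {}

Derivation:
Apply events with t <= 5 (1 events):
  after event 1 (t=5: DEL r): {}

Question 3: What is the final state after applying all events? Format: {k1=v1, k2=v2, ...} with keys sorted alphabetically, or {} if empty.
  after event 1 (t=5: DEL r): {}
  after event 2 (t=10: SET q = 10): {q=10}
  after event 3 (t=12: DEC p by 9): {p=-9, q=10}
  after event 4 (t=15: INC q by 11): {p=-9, q=21}
  after event 5 (t=17: DEC q by 3): {p=-9, q=18}
  after event 6 (t=19: DEL q): {p=-9}
  after event 7 (t=28: SET p = 34): {p=34}
  after event 8 (t=30: INC q by 12): {p=34, q=12}
  after event 9 (t=37: DEL q): {p=34}

Answer: {p=34}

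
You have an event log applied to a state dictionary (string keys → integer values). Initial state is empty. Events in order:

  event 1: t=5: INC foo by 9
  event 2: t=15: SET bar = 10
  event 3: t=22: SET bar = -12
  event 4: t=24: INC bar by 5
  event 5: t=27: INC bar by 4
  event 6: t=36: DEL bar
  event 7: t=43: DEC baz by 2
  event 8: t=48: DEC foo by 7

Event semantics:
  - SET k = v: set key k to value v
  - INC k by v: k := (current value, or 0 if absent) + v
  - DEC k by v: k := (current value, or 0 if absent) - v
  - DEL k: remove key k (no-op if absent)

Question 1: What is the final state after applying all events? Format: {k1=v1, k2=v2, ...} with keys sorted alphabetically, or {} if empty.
Answer: {baz=-2, foo=2}

Derivation:
  after event 1 (t=5: INC foo by 9): {foo=9}
  after event 2 (t=15: SET bar = 10): {bar=10, foo=9}
  after event 3 (t=22: SET bar = -12): {bar=-12, foo=9}
  after event 4 (t=24: INC bar by 5): {bar=-7, foo=9}
  after event 5 (t=27: INC bar by 4): {bar=-3, foo=9}
  after event 6 (t=36: DEL bar): {foo=9}
  after event 7 (t=43: DEC baz by 2): {baz=-2, foo=9}
  after event 8 (t=48: DEC foo by 7): {baz=-2, foo=2}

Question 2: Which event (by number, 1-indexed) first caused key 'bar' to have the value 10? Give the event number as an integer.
Answer: 2

Derivation:
Looking for first event where bar becomes 10:
  event 2: bar (absent) -> 10  <-- first match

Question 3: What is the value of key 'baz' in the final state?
Answer: -2

Derivation:
Track key 'baz' through all 8 events:
  event 1 (t=5: INC foo by 9): baz unchanged
  event 2 (t=15: SET bar = 10): baz unchanged
  event 3 (t=22: SET bar = -12): baz unchanged
  event 4 (t=24: INC bar by 5): baz unchanged
  event 5 (t=27: INC bar by 4): baz unchanged
  event 6 (t=36: DEL bar): baz unchanged
  event 7 (t=43: DEC baz by 2): baz (absent) -> -2
  event 8 (t=48: DEC foo by 7): baz unchanged
Final: baz = -2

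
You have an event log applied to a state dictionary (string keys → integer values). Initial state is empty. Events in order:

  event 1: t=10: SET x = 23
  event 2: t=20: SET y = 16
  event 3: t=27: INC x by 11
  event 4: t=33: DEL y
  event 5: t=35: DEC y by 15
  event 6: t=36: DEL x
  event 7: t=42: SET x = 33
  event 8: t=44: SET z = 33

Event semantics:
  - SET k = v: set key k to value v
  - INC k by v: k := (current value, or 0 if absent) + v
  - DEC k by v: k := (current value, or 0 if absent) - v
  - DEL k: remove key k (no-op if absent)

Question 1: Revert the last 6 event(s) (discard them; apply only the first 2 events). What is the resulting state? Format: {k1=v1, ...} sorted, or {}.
Keep first 2 events (discard last 6):
  after event 1 (t=10: SET x = 23): {x=23}
  after event 2 (t=20: SET y = 16): {x=23, y=16}

Answer: {x=23, y=16}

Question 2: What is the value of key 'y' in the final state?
Answer: -15

Derivation:
Track key 'y' through all 8 events:
  event 1 (t=10: SET x = 23): y unchanged
  event 2 (t=20: SET y = 16): y (absent) -> 16
  event 3 (t=27: INC x by 11): y unchanged
  event 4 (t=33: DEL y): y 16 -> (absent)
  event 5 (t=35: DEC y by 15): y (absent) -> -15
  event 6 (t=36: DEL x): y unchanged
  event 7 (t=42: SET x = 33): y unchanged
  event 8 (t=44: SET z = 33): y unchanged
Final: y = -15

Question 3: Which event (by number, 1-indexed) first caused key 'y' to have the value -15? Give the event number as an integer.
Looking for first event where y becomes -15:
  event 2: y = 16
  event 3: y = 16
  event 4: y = (absent)
  event 5: y (absent) -> -15  <-- first match

Answer: 5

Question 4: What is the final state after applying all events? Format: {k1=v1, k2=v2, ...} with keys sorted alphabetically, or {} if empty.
  after event 1 (t=10: SET x = 23): {x=23}
  after event 2 (t=20: SET y = 16): {x=23, y=16}
  after event 3 (t=27: INC x by 11): {x=34, y=16}
  after event 4 (t=33: DEL y): {x=34}
  after event 5 (t=35: DEC y by 15): {x=34, y=-15}
  after event 6 (t=36: DEL x): {y=-15}
  after event 7 (t=42: SET x = 33): {x=33, y=-15}
  after event 8 (t=44: SET z = 33): {x=33, y=-15, z=33}

Answer: {x=33, y=-15, z=33}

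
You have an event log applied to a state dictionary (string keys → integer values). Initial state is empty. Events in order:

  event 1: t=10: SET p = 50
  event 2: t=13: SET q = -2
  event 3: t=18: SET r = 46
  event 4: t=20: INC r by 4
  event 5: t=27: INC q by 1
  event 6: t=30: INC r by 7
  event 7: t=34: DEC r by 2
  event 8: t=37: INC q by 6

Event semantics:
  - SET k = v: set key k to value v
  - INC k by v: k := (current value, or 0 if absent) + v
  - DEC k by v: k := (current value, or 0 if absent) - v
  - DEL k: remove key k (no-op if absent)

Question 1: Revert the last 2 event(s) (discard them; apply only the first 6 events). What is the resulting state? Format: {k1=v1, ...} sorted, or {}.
Keep first 6 events (discard last 2):
  after event 1 (t=10: SET p = 50): {p=50}
  after event 2 (t=13: SET q = -2): {p=50, q=-2}
  after event 3 (t=18: SET r = 46): {p=50, q=-2, r=46}
  after event 4 (t=20: INC r by 4): {p=50, q=-2, r=50}
  after event 5 (t=27: INC q by 1): {p=50, q=-1, r=50}
  after event 6 (t=30: INC r by 7): {p=50, q=-1, r=57}

Answer: {p=50, q=-1, r=57}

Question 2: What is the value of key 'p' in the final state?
Track key 'p' through all 8 events:
  event 1 (t=10: SET p = 50): p (absent) -> 50
  event 2 (t=13: SET q = -2): p unchanged
  event 3 (t=18: SET r = 46): p unchanged
  event 4 (t=20: INC r by 4): p unchanged
  event 5 (t=27: INC q by 1): p unchanged
  event 6 (t=30: INC r by 7): p unchanged
  event 7 (t=34: DEC r by 2): p unchanged
  event 8 (t=37: INC q by 6): p unchanged
Final: p = 50

Answer: 50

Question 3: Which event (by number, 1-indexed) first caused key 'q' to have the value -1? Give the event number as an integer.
Looking for first event where q becomes -1:
  event 2: q = -2
  event 3: q = -2
  event 4: q = -2
  event 5: q -2 -> -1  <-- first match

Answer: 5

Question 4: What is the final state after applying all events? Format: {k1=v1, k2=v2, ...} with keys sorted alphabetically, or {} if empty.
  after event 1 (t=10: SET p = 50): {p=50}
  after event 2 (t=13: SET q = -2): {p=50, q=-2}
  after event 3 (t=18: SET r = 46): {p=50, q=-2, r=46}
  after event 4 (t=20: INC r by 4): {p=50, q=-2, r=50}
  after event 5 (t=27: INC q by 1): {p=50, q=-1, r=50}
  after event 6 (t=30: INC r by 7): {p=50, q=-1, r=57}
  after event 7 (t=34: DEC r by 2): {p=50, q=-1, r=55}
  after event 8 (t=37: INC q by 6): {p=50, q=5, r=55}

Answer: {p=50, q=5, r=55}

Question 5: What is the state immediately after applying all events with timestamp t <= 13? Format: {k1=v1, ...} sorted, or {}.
Answer: {p=50, q=-2}

Derivation:
Apply events with t <= 13 (2 events):
  after event 1 (t=10: SET p = 50): {p=50}
  after event 2 (t=13: SET q = -2): {p=50, q=-2}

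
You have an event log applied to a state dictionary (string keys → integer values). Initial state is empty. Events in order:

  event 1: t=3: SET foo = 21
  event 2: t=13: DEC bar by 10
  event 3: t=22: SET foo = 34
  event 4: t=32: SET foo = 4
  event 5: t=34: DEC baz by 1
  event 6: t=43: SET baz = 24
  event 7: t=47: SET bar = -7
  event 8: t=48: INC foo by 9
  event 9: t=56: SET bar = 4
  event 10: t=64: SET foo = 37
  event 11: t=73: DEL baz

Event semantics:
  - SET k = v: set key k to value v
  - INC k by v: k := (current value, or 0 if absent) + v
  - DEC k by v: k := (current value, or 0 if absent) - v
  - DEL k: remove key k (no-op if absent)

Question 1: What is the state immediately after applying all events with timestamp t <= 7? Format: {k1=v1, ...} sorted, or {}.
Apply events with t <= 7 (1 events):
  after event 1 (t=3: SET foo = 21): {foo=21}

Answer: {foo=21}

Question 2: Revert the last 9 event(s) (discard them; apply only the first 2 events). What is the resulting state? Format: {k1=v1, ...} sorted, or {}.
Keep first 2 events (discard last 9):
  after event 1 (t=3: SET foo = 21): {foo=21}
  after event 2 (t=13: DEC bar by 10): {bar=-10, foo=21}

Answer: {bar=-10, foo=21}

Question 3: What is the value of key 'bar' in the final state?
Answer: 4

Derivation:
Track key 'bar' through all 11 events:
  event 1 (t=3: SET foo = 21): bar unchanged
  event 2 (t=13: DEC bar by 10): bar (absent) -> -10
  event 3 (t=22: SET foo = 34): bar unchanged
  event 4 (t=32: SET foo = 4): bar unchanged
  event 5 (t=34: DEC baz by 1): bar unchanged
  event 6 (t=43: SET baz = 24): bar unchanged
  event 7 (t=47: SET bar = -7): bar -10 -> -7
  event 8 (t=48: INC foo by 9): bar unchanged
  event 9 (t=56: SET bar = 4): bar -7 -> 4
  event 10 (t=64: SET foo = 37): bar unchanged
  event 11 (t=73: DEL baz): bar unchanged
Final: bar = 4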